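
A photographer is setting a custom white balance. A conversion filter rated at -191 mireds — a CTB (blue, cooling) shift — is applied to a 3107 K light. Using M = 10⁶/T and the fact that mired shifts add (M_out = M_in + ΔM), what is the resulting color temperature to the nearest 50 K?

7650 K

M_in = 10⁶/3107 = 321.85 mireds.
M_out = 321.85 + (-191) = 130.85 mireds.
T_out = 10⁶/130.85 = 7642.1 K → 7650 K.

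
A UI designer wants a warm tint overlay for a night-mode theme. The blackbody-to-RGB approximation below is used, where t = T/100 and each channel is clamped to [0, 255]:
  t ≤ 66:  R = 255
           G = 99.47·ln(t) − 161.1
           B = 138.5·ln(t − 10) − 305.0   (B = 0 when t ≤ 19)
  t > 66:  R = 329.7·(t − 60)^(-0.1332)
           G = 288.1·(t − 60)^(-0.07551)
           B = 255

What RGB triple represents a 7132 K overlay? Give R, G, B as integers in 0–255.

R=239, G=240, B=255

t = 7132/100 = 71.32; the t > 66 branch applies.
R = 329.7·(71.32 − 60)^(-0.1332) = 329.7·11.32^(-0.1332) = 329.7·0.72382 = 238.642.
G = 288.1·(71.32 − 60)^(-0.07551) = 288.1·11.32^(-0.07551) = 288.1·0.83258 = 239.865.
B = 255 by definition for t > 66.
Rounded: (239, 240, 255).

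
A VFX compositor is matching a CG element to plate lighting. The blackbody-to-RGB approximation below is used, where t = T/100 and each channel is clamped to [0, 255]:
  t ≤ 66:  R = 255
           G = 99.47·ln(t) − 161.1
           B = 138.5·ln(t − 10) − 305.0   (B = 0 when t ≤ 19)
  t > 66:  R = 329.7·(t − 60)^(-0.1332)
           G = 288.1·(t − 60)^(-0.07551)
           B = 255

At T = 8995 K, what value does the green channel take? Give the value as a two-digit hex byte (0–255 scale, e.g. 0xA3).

0xDF

t = 8995/100 = 89.95; the t > 66 branch applies.
G = 288.1·(89.95 − 60)^(-0.07551) = 288.1·29.95^(-0.07551) = 288.1·0.77360 = 222.875.
Rounded: 223; in hex, 0xDF.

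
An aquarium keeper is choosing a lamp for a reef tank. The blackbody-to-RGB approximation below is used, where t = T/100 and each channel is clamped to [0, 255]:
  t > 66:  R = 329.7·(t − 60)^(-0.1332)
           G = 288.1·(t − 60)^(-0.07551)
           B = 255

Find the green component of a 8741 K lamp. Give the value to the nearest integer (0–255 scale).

224

t = 8741/100 = 87.41; the t > 66 branch applies.
G = 288.1·(87.41 − 60)^(-0.07551) = 288.1·27.41^(-0.07551) = 288.1·0.77880 = 224.371.
Rounded: 224.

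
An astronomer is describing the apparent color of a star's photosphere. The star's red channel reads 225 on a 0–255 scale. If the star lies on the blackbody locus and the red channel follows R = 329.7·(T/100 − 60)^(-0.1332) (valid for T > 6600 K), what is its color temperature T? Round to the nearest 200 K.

7800 K

(t − 60)^(-0.1332) = 225/329.7 = 0.68244.
t − 60 = 0.68244^(1/-0.1332) = 0.68244^(-7.508) = 17.610, so t = 77.610.
T = 100·t = 7761 K → 7800 K to the nearest 200 K.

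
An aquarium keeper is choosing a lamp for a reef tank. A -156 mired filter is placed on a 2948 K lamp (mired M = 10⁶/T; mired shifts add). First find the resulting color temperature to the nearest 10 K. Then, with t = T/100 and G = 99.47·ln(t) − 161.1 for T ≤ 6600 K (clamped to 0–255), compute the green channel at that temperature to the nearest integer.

237

M_in = 10⁶/2948 = 339.21; M_out = 339.21 + (-156) = 183.21.
T_out = 10⁶/183.21 = 5458.1 K → 5460 K; t = 54.6.
G = 99.47·ln 54.6 − 161.1 = 99.47·4.0000 − 161.1 = 236.783.
Rounded: 237.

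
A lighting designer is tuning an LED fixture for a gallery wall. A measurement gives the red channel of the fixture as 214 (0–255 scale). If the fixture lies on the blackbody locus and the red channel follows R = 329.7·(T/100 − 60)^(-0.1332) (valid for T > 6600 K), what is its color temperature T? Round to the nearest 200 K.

(t − 60)^(-0.1332) = 214/329.7 = 0.64907.
t − 60 = 0.64907^(1/-0.1332) = 0.64907^(-7.508) = 25.657, so t = 85.657.
T = 100·t = 8566 K → 8600 K to the nearest 200 K.

8600 K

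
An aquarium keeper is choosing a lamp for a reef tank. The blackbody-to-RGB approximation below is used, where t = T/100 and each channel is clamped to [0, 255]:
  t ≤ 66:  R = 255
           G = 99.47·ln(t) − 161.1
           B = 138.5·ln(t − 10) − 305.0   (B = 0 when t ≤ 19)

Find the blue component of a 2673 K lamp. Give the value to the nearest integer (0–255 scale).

85

t = 2673/100 = 26.73; the t ≤ 66 branch applies.
B = 138.5·ln(26.73 − 10) − 305.0 = 138.5·ln 16.73 − 305.0 = 138.5·2.8172 − 305.0 = 85.183.
Rounded: 85.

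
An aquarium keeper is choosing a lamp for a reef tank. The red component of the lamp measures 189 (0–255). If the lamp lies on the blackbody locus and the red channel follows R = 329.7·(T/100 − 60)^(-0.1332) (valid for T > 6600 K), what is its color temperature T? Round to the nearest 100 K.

(t − 60)^(-0.1332) = 189/329.7 = 0.57325.
t − 60 = 0.57325^(1/-0.1332) = 0.57325^(-7.508) = 65.199, so t = 125.199.
T = 100·t = 12520 K → 12500 K to the nearest 100 K.

12500 K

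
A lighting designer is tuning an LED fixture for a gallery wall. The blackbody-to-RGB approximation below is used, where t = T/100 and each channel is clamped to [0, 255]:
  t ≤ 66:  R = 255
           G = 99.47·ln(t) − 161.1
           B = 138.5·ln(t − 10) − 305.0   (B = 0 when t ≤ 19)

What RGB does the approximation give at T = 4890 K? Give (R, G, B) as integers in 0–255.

(255, 226, 202)

t = 4890/100 = 48.9; the t ≤ 66 branch applies.
R = 255 by definition for t ≤ 66.
G = 99.47·ln 48.9 − 161.1 = 99.47·3.8898 − 161.1 = 225.816.
B = 138.5·ln(48.9 − 10) − 305.0 = 138.5·ln 38.9 − 305.0 = 138.5·3.6610 − 305.0 = 202.048.
Rounded: (255, 226, 202).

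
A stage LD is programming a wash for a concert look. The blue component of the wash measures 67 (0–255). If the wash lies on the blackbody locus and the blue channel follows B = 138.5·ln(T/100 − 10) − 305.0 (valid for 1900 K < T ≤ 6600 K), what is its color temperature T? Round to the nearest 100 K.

ln(t − 10) = (67 + 305.0) / 138.5 = 2.6859.
t − 10 = e^2.6859 = 14.672, so t = 24.672.
T = 100·t = 2467 K → 2500 K to the nearest 100 K.

2500 K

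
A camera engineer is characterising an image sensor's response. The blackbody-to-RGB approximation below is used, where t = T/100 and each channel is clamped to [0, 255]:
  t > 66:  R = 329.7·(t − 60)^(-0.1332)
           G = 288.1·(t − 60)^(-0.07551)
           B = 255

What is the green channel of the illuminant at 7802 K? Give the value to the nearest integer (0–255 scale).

232

t = 7802/100 = 78.02; the t > 66 branch applies.
G = 288.1·(78.02 − 60)^(-0.07551) = 288.1·18.02^(-0.07551) = 288.1·0.80386 = 231.591.
Rounded: 232.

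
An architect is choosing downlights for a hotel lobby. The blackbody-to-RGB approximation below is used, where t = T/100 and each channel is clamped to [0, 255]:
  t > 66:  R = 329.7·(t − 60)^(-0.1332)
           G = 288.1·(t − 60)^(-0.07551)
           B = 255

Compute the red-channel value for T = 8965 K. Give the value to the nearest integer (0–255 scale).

t = 8965/100 = 89.65; the t > 66 branch applies.
R = 329.7·(89.65 − 60)^(-0.1332) = 329.7·29.65^(-0.1332) = 329.7·0.63669 = 209.916.
Rounded: 210.

210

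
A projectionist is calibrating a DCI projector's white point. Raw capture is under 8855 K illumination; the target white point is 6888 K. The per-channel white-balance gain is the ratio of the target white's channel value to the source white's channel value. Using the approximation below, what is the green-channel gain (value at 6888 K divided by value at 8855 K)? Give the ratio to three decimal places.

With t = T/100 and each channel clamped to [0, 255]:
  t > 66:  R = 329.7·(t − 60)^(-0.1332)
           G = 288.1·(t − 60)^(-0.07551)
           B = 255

At 8855 K (t = 88.55):
  G = 288.1·(88.55 − 60)^(-0.07551) = 288.1·28.55^(-0.07551) = 288.1·0.77640 = 223.682.
At 6888 K (t = 68.88):
  G = 288.1·(68.88 − 60)^(-0.07551) = 288.1·8.88^(-0.07551) = 288.1·0.84798 = 244.303.
Gain = 244.303 / 223.682 = 1.0922 → 1.092.

1.092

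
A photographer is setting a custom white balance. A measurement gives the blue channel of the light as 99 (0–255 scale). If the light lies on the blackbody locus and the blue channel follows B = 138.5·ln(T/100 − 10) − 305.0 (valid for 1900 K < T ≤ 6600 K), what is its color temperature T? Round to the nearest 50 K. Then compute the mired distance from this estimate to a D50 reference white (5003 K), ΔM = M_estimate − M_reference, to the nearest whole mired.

+151 mireds

ln(t − 10) = (99 + 305.0) / 138.5 = 2.9170.
t − 10 = e^2.9170 = 18.485, so t = 28.485.
T = 100·t = 2849 K → 2850 K to the nearest 50 K.
M_estimate = 10⁶/2850 = 350.88; M_reference = 10⁶/5003 = 199.88.
ΔM = 350.88 − 199.88 = 151.00 → +151 mireds.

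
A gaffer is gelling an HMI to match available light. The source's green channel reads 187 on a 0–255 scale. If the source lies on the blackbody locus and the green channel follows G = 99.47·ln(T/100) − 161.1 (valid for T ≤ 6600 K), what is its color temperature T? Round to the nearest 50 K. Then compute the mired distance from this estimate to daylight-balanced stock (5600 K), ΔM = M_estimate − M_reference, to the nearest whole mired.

+124 mireds

ln t = (187 + 161.1) / 99.47 = 3.4995.
t = e^3.4995 = 33.100.
T = 100·t = 3310 K → 3300 K to the nearest 50 K.
M_estimate = 10⁶/3300 = 303.03; M_reference = 10⁶/5600 = 178.57.
ΔM = 303.03 − 178.57 = 124.46 → +124 mireds.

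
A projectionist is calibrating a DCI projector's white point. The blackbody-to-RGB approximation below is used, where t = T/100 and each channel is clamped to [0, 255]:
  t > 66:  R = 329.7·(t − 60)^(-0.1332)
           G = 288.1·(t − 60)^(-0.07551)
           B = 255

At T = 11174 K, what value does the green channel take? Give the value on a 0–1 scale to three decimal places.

t = 11174/100 = 111.74; the t > 66 branch applies.
G = 288.1·(111.74 − 60)^(-0.07551) = 288.1·51.74^(-0.07551) = 288.1·0.74232 = 213.861.
On a 0–1 scale: 213.861/255 = 0.8387 → 0.839.

0.839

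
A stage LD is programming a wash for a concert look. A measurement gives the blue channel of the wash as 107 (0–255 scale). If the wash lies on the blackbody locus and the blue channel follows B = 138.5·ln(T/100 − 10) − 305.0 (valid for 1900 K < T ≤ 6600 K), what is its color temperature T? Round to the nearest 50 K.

2950 K

ln(t − 10) = (107 + 305.0) / 138.5 = 2.9747.
t − 10 = e^2.9747 = 19.584, so t = 29.584.
T = 100·t = 2958 K → 2950 K to the nearest 50 K.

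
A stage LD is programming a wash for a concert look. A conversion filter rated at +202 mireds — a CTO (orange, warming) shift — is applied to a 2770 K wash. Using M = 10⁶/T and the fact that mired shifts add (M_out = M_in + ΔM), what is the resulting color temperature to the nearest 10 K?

M_in = 10⁶/2770 = 361.01 mireds.
M_out = 361.01 + (+202) = 563.01 mireds.
T_out = 10⁶/563.01 = 1776.2 K → 1780 K.

1780 K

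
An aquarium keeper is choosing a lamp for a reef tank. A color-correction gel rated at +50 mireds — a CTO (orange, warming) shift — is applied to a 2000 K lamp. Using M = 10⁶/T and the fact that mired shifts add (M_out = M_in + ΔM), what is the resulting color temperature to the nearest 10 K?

M_in = 10⁶/2000 = 500.00 mireds.
M_out = 500.00 + (+50) = 550.00 mireds.
T_out = 10⁶/550.00 = 1818.2 K → 1820 K.

1820 K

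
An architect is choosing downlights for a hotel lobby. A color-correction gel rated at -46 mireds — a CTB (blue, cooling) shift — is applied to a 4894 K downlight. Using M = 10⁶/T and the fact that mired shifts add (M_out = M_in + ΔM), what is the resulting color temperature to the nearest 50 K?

6300 K

M_in = 10⁶/4894 = 204.33 mireds.
M_out = 204.33 + (-46) = 158.33 mireds.
T_out = 10⁶/158.33 = 6315.8 K → 6300 K.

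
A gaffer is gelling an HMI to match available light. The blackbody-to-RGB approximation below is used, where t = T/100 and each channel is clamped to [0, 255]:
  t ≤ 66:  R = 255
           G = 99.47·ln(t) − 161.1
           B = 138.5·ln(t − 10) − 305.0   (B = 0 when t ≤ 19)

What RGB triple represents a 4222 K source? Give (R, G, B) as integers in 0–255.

t = 4222/100 = 42.22; the t ≤ 66 branch applies.
R = 255 by definition for t ≤ 66.
G = 99.47·ln 42.22 − 161.1 = 99.47·3.7429 − 161.1 = 211.206.
B = 138.5·ln(42.22 − 10) − 305.0 = 138.5·ln 32.22 − 305.0 = 138.5·3.4726 − 305.0 = 175.953.
Rounded: (255, 211, 176).

(255, 211, 176)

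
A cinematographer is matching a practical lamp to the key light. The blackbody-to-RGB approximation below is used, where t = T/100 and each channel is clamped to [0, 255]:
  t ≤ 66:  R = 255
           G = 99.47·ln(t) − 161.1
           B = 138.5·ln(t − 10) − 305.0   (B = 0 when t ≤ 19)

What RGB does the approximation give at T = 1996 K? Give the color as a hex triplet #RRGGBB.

t = 1996/100 = 19.96; the t ≤ 66 branch applies.
R = 255 by definition for t ≤ 66.
G = 99.47·ln 19.96 − 161.1 = 99.47·2.9937 − 161.1 = 136.686.
B = 138.5·ln(19.96 − 10) − 305.0 = 138.5·ln 9.96 − 305.0 = 138.5·2.2986 − 305.0 = 13.353.
Rounded: (255, 137, 13).
In hex: #FF890D.

#FF890D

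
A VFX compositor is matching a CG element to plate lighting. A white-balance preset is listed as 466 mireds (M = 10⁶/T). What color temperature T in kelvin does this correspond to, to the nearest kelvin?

T = 10⁶ / 466 = 2145.92 K → 2146 K.

2146 K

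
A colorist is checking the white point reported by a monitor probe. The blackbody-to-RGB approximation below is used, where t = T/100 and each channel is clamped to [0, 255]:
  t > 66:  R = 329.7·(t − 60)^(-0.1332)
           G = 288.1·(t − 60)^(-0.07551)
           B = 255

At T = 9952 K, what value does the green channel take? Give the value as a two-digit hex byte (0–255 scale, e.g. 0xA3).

t = 9952/100 = 99.52; the t > 66 branch applies.
G = 288.1·(99.52 − 60)^(-0.07551) = 288.1·39.52^(-0.07551) = 288.1·0.75757 = 218.257.
Rounded: 218; in hex, 0xDA.

0xDA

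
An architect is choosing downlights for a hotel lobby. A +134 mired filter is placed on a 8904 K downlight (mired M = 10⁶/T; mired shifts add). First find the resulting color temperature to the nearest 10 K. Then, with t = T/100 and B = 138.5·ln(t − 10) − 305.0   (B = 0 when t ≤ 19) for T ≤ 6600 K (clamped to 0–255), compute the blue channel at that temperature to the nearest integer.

169

M_in = 10⁶/8904 = 112.31; M_out = 112.31 + (+134) = 246.31.
T_out = 10⁶/246.31 = 4059.9 K → 4060 K; t = 40.6.
B = 138.5·ln(40.6 − 10) − 305.0 = 138.5·ln 30.6 − 305.0 = 138.5·3.4210 − 305.0 = 168.809.
Rounded: 169.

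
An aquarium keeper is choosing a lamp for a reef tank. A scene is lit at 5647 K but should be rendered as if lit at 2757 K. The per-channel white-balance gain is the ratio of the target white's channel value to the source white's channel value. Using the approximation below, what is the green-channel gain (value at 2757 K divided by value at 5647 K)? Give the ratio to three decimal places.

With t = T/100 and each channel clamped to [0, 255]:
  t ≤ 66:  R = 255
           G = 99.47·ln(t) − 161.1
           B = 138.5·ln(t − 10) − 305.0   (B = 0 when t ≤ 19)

At 5647 K (t = 56.47):
  G = 99.47·ln 56.47 − 161.1 = 99.47·4.0337 − 161.1 = 240.133.
At 2757 K (t = 27.57):
  G = 99.47·ln 27.57 − 161.1 = 99.47·3.3167 − 161.1 = 168.815.
Gain = 168.815 / 240.133 = 0.7030 → 0.703.

0.703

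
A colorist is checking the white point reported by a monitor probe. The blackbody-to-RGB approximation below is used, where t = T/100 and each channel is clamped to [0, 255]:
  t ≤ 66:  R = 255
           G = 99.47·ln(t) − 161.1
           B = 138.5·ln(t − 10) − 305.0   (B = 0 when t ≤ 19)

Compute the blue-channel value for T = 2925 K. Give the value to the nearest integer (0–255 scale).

105

t = 2925/100 = 29.25; the t ≤ 66 branch applies.
B = 138.5·ln(29.25 − 10) − 305.0 = 138.5·ln 19.25 − 305.0 = 138.5·2.9575 − 305.0 = 104.615.
Rounded: 105.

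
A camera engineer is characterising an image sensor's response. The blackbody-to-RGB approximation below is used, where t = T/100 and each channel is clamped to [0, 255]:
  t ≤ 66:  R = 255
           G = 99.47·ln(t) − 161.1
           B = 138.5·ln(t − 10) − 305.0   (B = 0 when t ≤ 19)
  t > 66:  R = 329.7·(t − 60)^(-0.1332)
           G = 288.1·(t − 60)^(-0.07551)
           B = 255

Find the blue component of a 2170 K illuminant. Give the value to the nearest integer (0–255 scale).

t = 2170/100 = 21.7; the t ≤ 66 branch applies.
B = 138.5·ln(21.7 − 10) − 305.0 = 138.5·ln 11.7 − 305.0 = 138.5·2.4596 − 305.0 = 35.653.
Rounded: 36.

36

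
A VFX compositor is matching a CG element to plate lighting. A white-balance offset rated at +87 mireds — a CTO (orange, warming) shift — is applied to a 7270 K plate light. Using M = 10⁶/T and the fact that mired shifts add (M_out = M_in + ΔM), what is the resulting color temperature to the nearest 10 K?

4450 K

M_in = 10⁶/7270 = 137.55 mireds.
M_out = 137.55 + (+87) = 224.55 mireds.
T_out = 10⁶/224.55 = 4453.3 K → 4450 K.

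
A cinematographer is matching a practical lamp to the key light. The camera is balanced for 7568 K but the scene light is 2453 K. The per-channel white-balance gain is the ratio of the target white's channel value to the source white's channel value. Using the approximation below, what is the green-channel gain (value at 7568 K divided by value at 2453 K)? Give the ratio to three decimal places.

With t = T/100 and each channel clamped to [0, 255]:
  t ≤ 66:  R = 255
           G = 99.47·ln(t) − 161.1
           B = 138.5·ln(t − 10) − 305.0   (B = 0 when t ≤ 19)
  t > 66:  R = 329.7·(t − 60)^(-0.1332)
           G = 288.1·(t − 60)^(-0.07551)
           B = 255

1.489

At 2453 K (t = 24.53):
  G = 99.47·ln 24.53 − 161.1 = 99.47·3.1999 − 161.1 = 157.194.
At 7568 K (t = 75.68):
  G = 288.1·(75.68 − 60)^(-0.07551) = 288.1·15.68^(-0.07551) = 288.1·0.81234 = 234.036.
Gain = 234.036 / 157.194 = 1.4888 → 1.489.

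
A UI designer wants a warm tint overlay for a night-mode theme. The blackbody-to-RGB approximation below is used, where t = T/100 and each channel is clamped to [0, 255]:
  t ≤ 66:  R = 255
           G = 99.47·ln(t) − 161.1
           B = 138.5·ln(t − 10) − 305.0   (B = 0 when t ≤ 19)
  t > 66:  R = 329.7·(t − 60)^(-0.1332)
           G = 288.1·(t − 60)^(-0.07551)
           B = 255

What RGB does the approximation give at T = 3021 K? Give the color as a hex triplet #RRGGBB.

#FFB26F

t = 3021/100 = 30.21; the t ≤ 66 branch applies.
R = 255 by definition for t ≤ 66.
G = 99.47·ln 30.21 − 161.1 = 99.47·3.4082 − 161.1 = 177.911.
B = 138.5·ln(30.21 − 10) − 305.0 = 138.5·ln 20.21 − 305.0 = 138.5·3.0062 − 305.0 = 111.356.
Rounded: (255, 178, 111).
In hex: #FFB26F.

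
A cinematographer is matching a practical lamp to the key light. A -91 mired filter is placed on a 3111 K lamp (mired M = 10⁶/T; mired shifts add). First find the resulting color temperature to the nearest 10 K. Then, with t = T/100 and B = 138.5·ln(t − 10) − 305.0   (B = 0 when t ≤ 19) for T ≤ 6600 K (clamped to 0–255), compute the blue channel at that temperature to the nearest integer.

M_in = 10⁶/3111 = 321.44; M_out = 321.44 + (-91) = 230.44.
T_out = 10⁶/230.44 = 4339.5 K → 4340 K; t = 43.4.
B = 138.5·ln(43.4 − 10) − 305.0 = 138.5·ln 33.4 − 305.0 = 138.5·3.5086 − 305.0 = 180.935.
Rounded: 181.

181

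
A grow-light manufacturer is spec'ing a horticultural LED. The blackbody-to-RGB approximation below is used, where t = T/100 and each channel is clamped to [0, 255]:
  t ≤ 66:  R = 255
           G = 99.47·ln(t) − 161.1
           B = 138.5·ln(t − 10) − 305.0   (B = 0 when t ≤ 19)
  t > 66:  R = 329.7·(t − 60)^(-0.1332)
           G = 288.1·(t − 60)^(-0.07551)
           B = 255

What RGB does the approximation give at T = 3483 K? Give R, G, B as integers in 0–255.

t = 3483/100 = 34.83; the t ≤ 66 branch applies.
R = 255 by definition for t ≤ 66.
G = 99.47·ln 34.83 − 161.1 = 99.47·3.5505 − 161.1 = 192.066.
B = 138.5·ln(34.83 − 10) − 305.0 = 138.5·ln 24.83 − 305.0 = 138.5·3.2121 − 305.0 = 139.869.
Rounded: (255, 192, 140).

R=255, G=192, B=140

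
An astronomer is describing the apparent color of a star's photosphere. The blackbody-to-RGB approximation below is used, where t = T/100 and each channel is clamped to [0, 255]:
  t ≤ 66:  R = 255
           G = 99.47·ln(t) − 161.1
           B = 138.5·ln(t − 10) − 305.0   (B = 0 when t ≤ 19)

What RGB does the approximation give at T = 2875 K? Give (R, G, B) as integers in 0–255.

t = 2875/100 = 28.75; the t ≤ 66 branch applies.
R = 255 by definition for t ≤ 66.
G = 99.47·ln 28.75 − 161.1 = 99.47·3.3586 − 161.1 = 172.984.
B = 138.5·ln(28.75 − 10) − 305.0 = 138.5·ln 18.75 − 305.0 = 138.5·2.9312 − 305.0 = 100.970.
Rounded: (255, 173, 101).

(255, 173, 101)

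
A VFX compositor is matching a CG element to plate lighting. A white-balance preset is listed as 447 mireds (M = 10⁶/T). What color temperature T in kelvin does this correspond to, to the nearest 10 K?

2240 K

T = 10⁶ / 447 = 2237.14 K → 2240 K.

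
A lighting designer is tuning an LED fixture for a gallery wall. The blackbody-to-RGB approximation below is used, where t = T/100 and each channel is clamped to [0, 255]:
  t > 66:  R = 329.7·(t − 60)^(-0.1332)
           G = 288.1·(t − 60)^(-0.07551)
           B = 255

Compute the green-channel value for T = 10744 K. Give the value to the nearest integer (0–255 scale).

t = 10744/100 = 107.44; the t > 66 branch applies.
G = 288.1·(107.44 − 60)^(-0.07551) = 288.1·47.44^(-0.07551) = 288.1·0.74720 = 215.267.
Rounded: 215.

215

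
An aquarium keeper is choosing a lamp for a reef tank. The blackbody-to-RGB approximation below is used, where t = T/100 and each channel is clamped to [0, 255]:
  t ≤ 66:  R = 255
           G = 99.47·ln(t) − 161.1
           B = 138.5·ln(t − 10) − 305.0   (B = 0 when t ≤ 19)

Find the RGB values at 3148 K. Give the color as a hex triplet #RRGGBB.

t = 3148/100 = 31.48; the t ≤ 66 branch applies.
R = 255 by definition for t ≤ 66.
G = 99.47·ln 31.48 − 161.1 = 99.47·3.4494 − 161.1 = 182.007.
B = 138.5·ln(31.48 − 10) − 305.0 = 138.5·ln 21.48 − 305.0 = 138.5·3.0671 − 305.0 = 119.796.
Rounded: (255, 182, 120).
In hex: #FFB678.

#FFB678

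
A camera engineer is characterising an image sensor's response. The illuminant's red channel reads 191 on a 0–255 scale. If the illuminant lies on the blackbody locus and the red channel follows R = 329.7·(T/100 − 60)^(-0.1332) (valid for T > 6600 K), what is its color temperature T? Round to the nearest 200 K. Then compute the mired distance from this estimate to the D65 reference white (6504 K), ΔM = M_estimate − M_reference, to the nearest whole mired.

-70 mireds

(t − 60)^(-0.1332) = 191/329.7 = 0.57931.
t − 60 = 0.57931^(1/-0.1332) = 0.57931^(-7.508) = 60.245, so t = 120.245.
T = 100·t = 12025 K → 12000 K to the nearest 200 K.
M_estimate = 10⁶/12000 = 83.33; M_reference = 10⁶/6504 = 153.75.
ΔM = 83.33 − 153.75 = -70.42 → -70 mireds.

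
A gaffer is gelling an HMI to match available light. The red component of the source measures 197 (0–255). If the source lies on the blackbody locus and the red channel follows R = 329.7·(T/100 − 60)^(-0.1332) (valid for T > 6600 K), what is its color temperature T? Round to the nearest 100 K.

(t − 60)^(-0.1332) = 197/329.7 = 0.59751.
t − 60 = 0.59751^(1/-0.1332) = 0.59751^(-7.508) = 47.761, so t = 107.761.
T = 100·t = 10776 K → 10800 K to the nearest 100 K.

10800 K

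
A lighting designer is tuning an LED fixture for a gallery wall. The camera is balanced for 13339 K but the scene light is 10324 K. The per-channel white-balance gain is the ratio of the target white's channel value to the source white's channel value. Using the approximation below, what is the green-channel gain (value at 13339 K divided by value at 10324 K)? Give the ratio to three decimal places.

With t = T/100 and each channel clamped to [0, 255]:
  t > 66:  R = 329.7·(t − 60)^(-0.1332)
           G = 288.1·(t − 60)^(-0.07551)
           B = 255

0.961

At 10324 K (t = 103.24):
  G = 288.1·(103.24 − 60)^(-0.07551) = 288.1·43.24^(-0.07551) = 288.1·0.75244 = 216.779.
At 13339 K (t = 133.39):
  G = 288.1·(133.39 − 60)^(-0.07551) = 288.1·73.39^(-0.07551) = 288.1·0.72298 = 208.290.
Gain = 208.290 / 216.779 = 0.9608 → 0.961.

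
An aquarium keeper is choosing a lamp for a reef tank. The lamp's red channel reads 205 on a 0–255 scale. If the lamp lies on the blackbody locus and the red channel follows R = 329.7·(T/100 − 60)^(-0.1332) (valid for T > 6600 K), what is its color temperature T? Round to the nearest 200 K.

(t − 60)^(-0.1332) = 205/329.7 = 0.62178.
t − 60 = 0.62178^(1/-0.1332) = 0.62178^(-7.508) = 35.423, so t = 95.423.
T = 100·t = 9542 K → 9600 K to the nearest 200 K.

9600 K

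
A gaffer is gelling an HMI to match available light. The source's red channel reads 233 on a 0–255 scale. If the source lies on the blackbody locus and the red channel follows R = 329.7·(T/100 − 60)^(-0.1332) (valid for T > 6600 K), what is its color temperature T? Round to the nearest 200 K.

(t − 60)^(-0.1332) = 233/329.7 = 0.70670.
t − 60 = 0.70670^(1/-0.1332) = 0.70670^(-7.508) = 13.547, so t = 73.547.
T = 100·t = 7355 K → 7400 K to the nearest 200 K.

7400 K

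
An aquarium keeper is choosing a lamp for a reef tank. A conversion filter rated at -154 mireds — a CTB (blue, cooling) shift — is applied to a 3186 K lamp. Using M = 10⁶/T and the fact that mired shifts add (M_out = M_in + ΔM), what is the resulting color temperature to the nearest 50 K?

6250 K

M_in = 10⁶/3186 = 313.87 mireds.
M_out = 313.87 + (-154) = 159.87 mireds.
T_out = 10⁶/159.87 = 6255.0 K → 6250 K.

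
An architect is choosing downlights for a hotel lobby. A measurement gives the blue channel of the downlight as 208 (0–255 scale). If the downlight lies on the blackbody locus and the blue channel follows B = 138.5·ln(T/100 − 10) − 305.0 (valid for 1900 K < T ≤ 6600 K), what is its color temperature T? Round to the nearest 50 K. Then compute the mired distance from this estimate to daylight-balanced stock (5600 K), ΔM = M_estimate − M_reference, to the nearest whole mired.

+19 mireds

ln(t − 10) = (208 + 305.0) / 138.5 = 3.7040.
t − 10 = e^3.7040 = 40.608, so t = 50.608.
T = 100·t = 5061 K → 5050 K to the nearest 50 K.
M_estimate = 10⁶/5050 = 198.02; M_reference = 10⁶/5600 = 178.57.
ΔM = 198.02 − 178.57 = 19.45 → +19 mireds.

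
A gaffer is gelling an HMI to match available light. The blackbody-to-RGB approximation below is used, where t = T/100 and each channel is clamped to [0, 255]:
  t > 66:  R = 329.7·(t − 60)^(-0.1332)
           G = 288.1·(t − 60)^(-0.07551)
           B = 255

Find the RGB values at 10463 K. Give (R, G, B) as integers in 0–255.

t = 10463/100 = 104.63; the t > 66 branch applies.
R = 329.7·(104.63 − 60)^(-0.1332) = 329.7·44.63^(-0.1332) = 329.7·0.60293 = 198.787.
G = 288.1·(104.63 − 60)^(-0.07551) = 288.1·44.63^(-0.07551) = 288.1·0.75065 = 216.262.
B = 255 by definition for t > 66.
Rounded: (199, 216, 255).

(199, 216, 255)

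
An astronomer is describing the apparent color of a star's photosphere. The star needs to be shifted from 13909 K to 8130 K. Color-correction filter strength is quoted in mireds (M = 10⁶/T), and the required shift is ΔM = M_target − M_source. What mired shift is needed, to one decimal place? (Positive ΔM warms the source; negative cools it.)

+51.1 mireds

M_source = 10⁶/13909 = 71.896; M_target = 10⁶/8130 = 123.001.
ΔM = 123.001 − 71.896 = 51.105 → +51.1 mireds, a warming shift.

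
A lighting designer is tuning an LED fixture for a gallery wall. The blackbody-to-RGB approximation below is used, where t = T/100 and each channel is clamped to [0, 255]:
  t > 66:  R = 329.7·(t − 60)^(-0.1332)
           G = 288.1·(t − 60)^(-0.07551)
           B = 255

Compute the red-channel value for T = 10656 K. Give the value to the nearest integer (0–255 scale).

t = 10656/100 = 106.56; the t > 66 branch applies.
R = 329.7·(106.56 − 60)^(-0.1332) = 329.7·46.56^(-0.1332) = 329.7·0.59954 = 197.669.
Rounded: 198.

198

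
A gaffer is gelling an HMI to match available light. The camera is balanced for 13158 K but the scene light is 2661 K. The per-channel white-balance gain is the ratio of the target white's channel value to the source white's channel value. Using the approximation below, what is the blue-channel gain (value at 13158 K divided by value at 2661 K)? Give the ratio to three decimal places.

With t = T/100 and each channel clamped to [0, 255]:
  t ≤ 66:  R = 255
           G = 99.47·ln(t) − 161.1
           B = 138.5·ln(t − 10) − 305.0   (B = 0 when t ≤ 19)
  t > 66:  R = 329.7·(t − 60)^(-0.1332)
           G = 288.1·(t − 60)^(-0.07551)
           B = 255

At 2661 K (t = 26.61):
  B = 138.5·ln(26.61 − 10) − 305.0 = 138.5·ln 16.61 − 305.0 = 138.5·2.8100 − 305.0 = 84.186.
At 13158 K (t = 131.58):
  B = 255 by definition for t > 66.
Gain = 255.000 / 84.186 = 3.0290 → 3.029.

3.029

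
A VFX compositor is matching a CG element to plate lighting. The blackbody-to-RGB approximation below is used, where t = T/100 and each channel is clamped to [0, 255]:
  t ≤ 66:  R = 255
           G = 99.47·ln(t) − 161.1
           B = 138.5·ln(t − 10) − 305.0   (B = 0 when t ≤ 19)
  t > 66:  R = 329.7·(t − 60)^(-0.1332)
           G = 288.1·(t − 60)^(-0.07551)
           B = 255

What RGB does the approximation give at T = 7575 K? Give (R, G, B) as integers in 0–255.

t = 7575/100 = 75.75; the t > 66 branch applies.
R = 329.7·(75.75 − 60)^(-0.1332) = 329.7·15.75^(-0.1332) = 329.7·0.69266 = 228.371.
G = 288.1·(75.75 − 60)^(-0.07551) = 288.1·15.75^(-0.07551) = 288.1·0.81207 = 233.957.
B = 255 by definition for t > 66.
Rounded: (228, 234, 255).

(228, 234, 255)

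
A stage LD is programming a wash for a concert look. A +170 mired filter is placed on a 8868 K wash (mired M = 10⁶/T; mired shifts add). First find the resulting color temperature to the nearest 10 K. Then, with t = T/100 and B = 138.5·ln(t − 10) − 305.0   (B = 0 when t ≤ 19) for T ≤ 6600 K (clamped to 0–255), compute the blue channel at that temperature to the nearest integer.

143

M_in = 10⁶/8868 = 112.76; M_out = 112.76 + (+170) = 282.76.
T_out = 10⁶/282.76 = 3536.5 K → 3540 K; t = 35.4.
B = 138.5·ln(35.4 − 10) − 305.0 = 138.5·ln 25.4 − 305.0 = 138.5·3.2347 − 305.0 = 143.013.
Rounded: 143.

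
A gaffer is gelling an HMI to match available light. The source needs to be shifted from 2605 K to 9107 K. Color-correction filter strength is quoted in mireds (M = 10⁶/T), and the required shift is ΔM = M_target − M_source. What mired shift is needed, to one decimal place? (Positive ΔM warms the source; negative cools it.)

M_source = 10⁶/2605 = 383.877; M_target = 10⁶/9107 = 109.806.
ΔM = 109.806 − 383.877 = -274.072 → -274.1 mireds, a cooling shift.

-274.1 mireds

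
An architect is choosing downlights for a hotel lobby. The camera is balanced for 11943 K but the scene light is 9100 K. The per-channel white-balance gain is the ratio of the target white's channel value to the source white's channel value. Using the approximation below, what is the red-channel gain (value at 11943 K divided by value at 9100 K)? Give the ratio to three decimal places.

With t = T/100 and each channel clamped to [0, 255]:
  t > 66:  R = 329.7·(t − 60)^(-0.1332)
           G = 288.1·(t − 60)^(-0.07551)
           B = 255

At 9100 K (t = 91):
  R = 329.7·(91 − 60)^(-0.1332) = 329.7·31^(-0.1332) = 329.7·0.63292 = 208.675.
At 11943 K (t = 119.43):
  R = 329.7·(119.43 − 60)^(-0.1332) = 329.7·59.43^(-0.1332) = 329.7·0.58037 = 191.347.
Gain = 191.347 / 208.675 = 0.9170 → 0.917.

0.917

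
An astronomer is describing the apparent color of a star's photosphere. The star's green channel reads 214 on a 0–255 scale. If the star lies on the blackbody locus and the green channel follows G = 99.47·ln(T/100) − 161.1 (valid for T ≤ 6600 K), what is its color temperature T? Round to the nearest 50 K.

ln t = (214 + 161.1) / 99.47 = 3.7710.
t = e^3.7710 = 43.423.
T = 100·t = 4342 K → 4350 K to the nearest 50 K.

4350 K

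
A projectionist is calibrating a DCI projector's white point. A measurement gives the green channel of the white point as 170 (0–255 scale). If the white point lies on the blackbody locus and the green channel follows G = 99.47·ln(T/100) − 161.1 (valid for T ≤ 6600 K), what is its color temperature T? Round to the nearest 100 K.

2800 K

ln t = (170 + 161.1) / 99.47 = 3.3286.
t = e^3.3286 = 27.900.
T = 100·t = 2790 K → 2800 K to the nearest 100 K.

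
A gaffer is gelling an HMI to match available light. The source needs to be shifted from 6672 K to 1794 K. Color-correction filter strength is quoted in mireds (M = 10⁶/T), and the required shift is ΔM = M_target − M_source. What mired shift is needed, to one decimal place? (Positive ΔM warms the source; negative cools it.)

+407.5 mireds

M_source = 10⁶/6672 = 149.880; M_target = 10⁶/1794 = 557.414.
ΔM = 557.414 − 149.880 = 407.534 → +407.5 mireds, a warming shift.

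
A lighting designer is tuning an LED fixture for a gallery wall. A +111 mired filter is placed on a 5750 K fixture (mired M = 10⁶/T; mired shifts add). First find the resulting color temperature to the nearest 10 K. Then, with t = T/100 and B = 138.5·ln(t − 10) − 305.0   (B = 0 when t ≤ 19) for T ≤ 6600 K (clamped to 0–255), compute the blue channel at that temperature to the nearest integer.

141

M_in = 10⁶/5750 = 173.91; M_out = 173.91 + (+111) = 284.91.
T_out = 10⁶/284.91 = 3509.8 K → 3510 K; t = 35.1.
B = 138.5·ln(35.1 − 10) − 305.0 = 138.5·ln 25.1 − 305.0 = 138.5·3.2229 − 305.0 = 141.367.
Rounded: 141.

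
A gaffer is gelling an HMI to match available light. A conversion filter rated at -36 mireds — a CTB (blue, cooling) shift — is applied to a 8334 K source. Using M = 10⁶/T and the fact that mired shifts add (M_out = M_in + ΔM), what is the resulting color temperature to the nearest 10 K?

11910 K

M_in = 10⁶/8334 = 119.99 mireds.
M_out = 119.99 + (-36) = 83.99 mireds.
T_out = 10⁶/83.99 = 11906.1 K → 11910 K.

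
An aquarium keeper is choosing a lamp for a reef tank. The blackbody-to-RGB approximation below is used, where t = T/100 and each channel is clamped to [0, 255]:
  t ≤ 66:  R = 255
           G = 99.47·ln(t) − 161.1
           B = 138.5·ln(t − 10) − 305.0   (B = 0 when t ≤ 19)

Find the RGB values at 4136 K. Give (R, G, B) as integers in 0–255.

t = 4136/100 = 41.36; the t ≤ 66 branch applies.
R = 255 by definition for t ≤ 66.
G = 99.47·ln 41.36 − 161.1 = 99.47·3.7223 − 161.1 = 209.159.
B = 138.5·ln(41.36 − 10) − 305.0 = 138.5·ln 31.36 − 305.0 = 138.5·3.4455 − 305.0 = 172.206.
Rounded: (255, 209, 172).

(255, 209, 172)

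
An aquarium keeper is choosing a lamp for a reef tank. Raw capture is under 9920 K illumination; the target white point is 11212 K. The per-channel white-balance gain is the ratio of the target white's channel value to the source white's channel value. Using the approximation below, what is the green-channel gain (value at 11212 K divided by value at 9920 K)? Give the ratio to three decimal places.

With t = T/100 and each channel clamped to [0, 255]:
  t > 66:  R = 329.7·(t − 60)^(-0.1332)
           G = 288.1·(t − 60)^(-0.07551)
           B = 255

0.979

At 9920 K (t = 99.2):
  G = 288.1·(99.2 − 60)^(-0.07551) = 288.1·39.2^(-0.07551) = 288.1·0.75804 = 218.391.
At 11212 K (t = 112.12):
  G = 288.1·(112.12 − 60)^(-0.07551) = 288.1·52.12^(-0.07551) = 288.1·0.74191 = 213.743.
Gain = 213.743 / 218.391 = 0.9787 → 0.979.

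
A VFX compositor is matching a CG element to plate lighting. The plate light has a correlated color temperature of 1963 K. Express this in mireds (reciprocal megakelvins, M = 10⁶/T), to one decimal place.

M = 10⁶ / 1963 = 509.424 → 509.4 mireds.

509.4 mireds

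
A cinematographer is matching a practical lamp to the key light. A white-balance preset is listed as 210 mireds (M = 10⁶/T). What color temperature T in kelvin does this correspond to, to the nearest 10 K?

T = 10⁶ / 210 = 4761.90 K → 4760 K.

4760 K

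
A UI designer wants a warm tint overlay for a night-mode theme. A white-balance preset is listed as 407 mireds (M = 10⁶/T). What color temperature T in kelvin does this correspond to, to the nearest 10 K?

T = 10⁶ / 407 = 2457.00 K → 2460 K.

2460 K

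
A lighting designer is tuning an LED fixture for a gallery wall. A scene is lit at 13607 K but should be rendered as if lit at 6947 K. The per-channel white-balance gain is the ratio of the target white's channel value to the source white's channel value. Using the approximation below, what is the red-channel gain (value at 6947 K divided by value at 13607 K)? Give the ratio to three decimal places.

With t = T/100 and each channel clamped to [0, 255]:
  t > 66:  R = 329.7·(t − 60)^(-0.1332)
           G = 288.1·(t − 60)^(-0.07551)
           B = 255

At 13607 K (t = 136.07):
  R = 329.7·(136.07 − 60)^(-0.1332) = 329.7·76.07^(-0.1332) = 329.7·0.56159 = 185.158.
At 6947 K (t = 69.47):
  R = 329.7·(69.47 − 60)^(-0.1332) = 329.7·9.47^(-0.1332) = 329.7·0.74123 = 244.382.
Gain = 244.382 / 185.158 = 1.3199 → 1.320.

1.320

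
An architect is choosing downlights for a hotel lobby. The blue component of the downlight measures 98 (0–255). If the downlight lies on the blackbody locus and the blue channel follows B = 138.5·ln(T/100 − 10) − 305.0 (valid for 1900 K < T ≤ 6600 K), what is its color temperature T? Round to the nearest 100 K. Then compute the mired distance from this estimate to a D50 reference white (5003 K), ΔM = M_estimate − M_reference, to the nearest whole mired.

ln(t − 10) = (98 + 305.0) / 138.5 = 2.9097.
t − 10 = e^2.9097 = 18.352, so t = 28.352.
T = 100·t = 2835 K → 2800 K to the nearest 100 K.
M_estimate = 10⁶/2800 = 357.14; M_reference = 10⁶/5003 = 199.88.
ΔM = 357.14 − 199.88 = 157.26 → +157 mireds.

+157 mireds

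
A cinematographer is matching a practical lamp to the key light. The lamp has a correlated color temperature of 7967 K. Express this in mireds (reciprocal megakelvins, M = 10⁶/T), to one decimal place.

125.5 mireds

M = 10⁶ / 7967 = 125.518 → 125.5 mireds.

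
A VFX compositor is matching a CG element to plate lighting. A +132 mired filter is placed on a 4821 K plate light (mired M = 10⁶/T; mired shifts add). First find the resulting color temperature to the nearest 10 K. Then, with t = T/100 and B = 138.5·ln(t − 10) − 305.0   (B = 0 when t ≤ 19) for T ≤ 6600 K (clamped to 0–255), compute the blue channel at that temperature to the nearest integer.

106

M_in = 10⁶/4821 = 207.43; M_out = 207.43 + (+132) = 339.43.
T_out = 10⁶/339.43 = 2946.2 K → 2950 K; t = 29.5.
B = 138.5·ln(29.5 − 10) − 305.0 = 138.5·ln 19.5 − 305.0 = 138.5·2.9704 − 305.0 = 106.402.
Rounded: 106.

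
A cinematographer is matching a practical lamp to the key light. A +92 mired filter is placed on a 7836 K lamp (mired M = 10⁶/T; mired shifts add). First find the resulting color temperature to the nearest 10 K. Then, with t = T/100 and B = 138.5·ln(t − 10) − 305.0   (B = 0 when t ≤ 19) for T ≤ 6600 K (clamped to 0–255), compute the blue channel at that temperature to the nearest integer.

M_in = 10⁶/7836 = 127.62; M_out = 127.62 + (+92) = 219.62.
T_out = 10⁶/219.62 = 4553.4 K → 4550 K; t = 45.5.
B = 138.5·ln(45.5 − 10) − 305.0 = 138.5·ln 35.5 − 305.0 = 138.5·3.5695 − 305.0 = 189.380.
Rounded: 189.

189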